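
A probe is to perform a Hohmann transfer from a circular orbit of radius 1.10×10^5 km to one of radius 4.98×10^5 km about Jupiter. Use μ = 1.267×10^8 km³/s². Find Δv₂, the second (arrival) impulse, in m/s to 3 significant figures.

Semi-major axis of the transfer orbit: a_t = (1.100×10^5 + 4.980×10^5)/2 = 3.040×10^5 km.
Circular speed at r = 4.980×10^5 km: v_c = √(μ/r) = 15.9505 km/s.
Transfer-orbit speed at the same r (vis-viva, a = a_t): v_t = √[μ(2/r − 1/a_t)] = 9.59474 km/s.
Δv₂ = |v_t − v_c| = |9.59474 − 15.9505| = 6.356 km/s.

Δv₂ = 6360 m/s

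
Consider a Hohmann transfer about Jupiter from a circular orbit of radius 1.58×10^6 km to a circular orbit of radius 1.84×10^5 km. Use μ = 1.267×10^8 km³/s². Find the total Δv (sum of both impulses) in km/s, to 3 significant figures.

Δv = 13.7 km/s

The Hohmann ellipse has a_t = (r₁ + r₂)/2 = 8.820×10^5 km.
At r₁ the circular-orbit speed is v₁ = √(μ/r₁) = 8.955 km/s.
Transfer-orbit speed at r₁ (v² = μ(2/r − 1/a)): v_a = √[μ(2/r₁ − 1/a_t)] = 4.090 km/s.
First burn Δv₁ = |v_a − v₁| = 4.865 km/s.
Circular speed at r₂: v₂ = √(μ/r₂) = 26.241 km/s.
Transfer-orbit speed at r₂: v_p = √[μ(2/r₂ − 1/a_t)] = 35.122 km/s.
Second burn Δv₂ = |v₂ − v_p| = 8.881 km/s.
Total Δv = Δv₁ + Δv₂ = 13.75 km/s.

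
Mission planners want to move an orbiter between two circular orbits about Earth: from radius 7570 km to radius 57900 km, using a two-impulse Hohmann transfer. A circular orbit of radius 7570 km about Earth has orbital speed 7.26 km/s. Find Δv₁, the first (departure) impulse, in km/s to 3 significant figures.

From the circular-orbit relation v² = μ/r at r = 7570 km: μ = v²r = (7.26)² × 7570 = 3.98997×10^5 km³/s².
The Hohmann ellipse has a_t = (r₁ + r₂)/2 = 32735 km.
Circular speed at r = 7570 km: v_c = √(μ/r) = 7.260 km/s.
Vis-viva on the transfer ellipse at r = 7570 km gives v_t = √[μ(2/r − 1/a_t)] = 9.655 km/s.
Δv₁ = |v_t − v_c| = |9.655 − 7.260| = 2.395 km/s.

Δv₁ = 2.40 km/s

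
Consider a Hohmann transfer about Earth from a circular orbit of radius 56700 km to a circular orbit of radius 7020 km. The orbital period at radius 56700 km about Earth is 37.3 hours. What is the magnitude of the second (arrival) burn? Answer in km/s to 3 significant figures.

From Kepler's third law T² = 4π²r³/μ at r = 56700 km, T = 37.3 hours = 37.3 × 3600 s = 1.3428×10^5 s: μ = 4π²r³/T² = 3.99104×10^5 km³/s².
The Hohmann ellipse has a_t = (r₁ + r₂)/2 = 31860 km.
On the circular orbit at r = 7020 km, v_c = √(μ/r) = 7.5401 km/s.
Vis-viva on the transfer ellipse at r = 7020 km gives v_t = √[μ(2/r − 1/a_t)] = 10.059 km/s.
Δv₂ = |v_t − v_c| = |10.059 − 7.5401| = 2.519 km/s.

Δv₂ = 2.52 km/s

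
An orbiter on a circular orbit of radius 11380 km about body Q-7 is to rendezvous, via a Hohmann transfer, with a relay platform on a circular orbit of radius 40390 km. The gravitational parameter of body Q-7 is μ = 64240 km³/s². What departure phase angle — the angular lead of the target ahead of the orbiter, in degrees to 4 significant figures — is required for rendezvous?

Transfer-ellipse semi-major axis a_t = (r₁ + r₂)/2 = (11380 + 40390)/2 = 25885 km.
Transfer time t = π√(a_t³/μ) = 51620 s.
Target angular speed ω₂ = √(μ/r₂³) = 3.1224×10^-5 rad/s.
Angle swept by the target during transfer: ω₂·t = 1.6118 rad = 92.35°.
Arrival is 180° from departure on the ellipse, so φ = 180° − 92.35° = 87.65°.

φ = 87.65°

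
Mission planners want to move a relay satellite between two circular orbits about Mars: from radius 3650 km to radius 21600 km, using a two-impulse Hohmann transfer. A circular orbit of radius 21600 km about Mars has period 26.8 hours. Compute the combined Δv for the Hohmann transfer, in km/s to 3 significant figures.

From Kepler's third law T² = 4π²r³/μ at r = 21600 km, T = 26.8 hours = 26.8 × 3600 s = 96480 s: μ = 4π²r³/T² = 42741.2 km³/s².
Transfer-ellipse semi-major axis a_t = (r₁ + r₂)/2 = (3650 + 21600)/2 = 12625 km.
Circular speed at r₁: v₁ = √(μ/r₁) = √(42741.2/3650) = 3.422 km/s.
Transfer-orbit speed at r₁ (v² = μ(2/r − 1/a)): v_p = √[μ(2/r₁ − 1/a_t)] = 4.476 km/s.
First burn Δv₁ = |v_p − v₁| = 1.054 km/s.
At r₂, v₂ = √(μ/r₂) = 1.4067 km/s.
Transfer-orbit speed at r₂: v_a = √[μ(2/r₂ − 1/a_t)] = 0.75636 km/s.
Second burn Δv₂ = |v₂ − v_a| = 0.6503 km/s.
Δv = Δv₁ + Δv₂ = 1.054 + 0.6503 = 1.704 km/s.

Δv = 1.70 km/s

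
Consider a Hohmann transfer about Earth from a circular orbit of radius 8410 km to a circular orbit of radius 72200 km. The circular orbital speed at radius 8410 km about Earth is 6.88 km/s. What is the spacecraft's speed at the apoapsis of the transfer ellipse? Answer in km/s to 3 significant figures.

v = 1.07 km/s

From the circular-orbit relation v² = μ/r at r = 8410 km: μ = v²r = (6.88)² × 8410 = 3.98082×10^5 km³/s².
Transfer-ellipse semi-major axis a_t = (r₁ + r₂)/2 = (8410 + 72200)/2 = 40305 km.
At apoapsis, r = 72200 km.
From the vis-viva equation, v = √[μ(2/r − 1/a_t)] = 1.073 km/s.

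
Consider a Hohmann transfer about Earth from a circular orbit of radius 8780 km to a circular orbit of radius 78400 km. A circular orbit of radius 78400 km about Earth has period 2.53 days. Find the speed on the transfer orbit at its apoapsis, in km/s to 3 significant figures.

From Kepler's third law T² = 4π²r³/μ at r = 78400 km, T = 2.53 days = 2.53 × 86400 s = 2.18592×10^5 s: μ = 4π²r³/T² = 3.98143×10^5 km³/s².
The Hohmann ellipse has a_t = (r₁ + r₂)/2 = 43590 km.
At apoapsis, r = 78400 km.
Vis-viva: v = √[μ(2/r − 1/a_t)] = √[3.98143×10^5 × (2/78400 − 1/43590)] = 1.011 km/s.

v = 1.01 km/s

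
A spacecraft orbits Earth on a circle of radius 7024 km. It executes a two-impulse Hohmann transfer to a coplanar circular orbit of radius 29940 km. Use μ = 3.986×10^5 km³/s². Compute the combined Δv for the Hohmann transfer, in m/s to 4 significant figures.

Δv = 3454 m/s

The Hohmann ellipse has a_t = (r₁ + r₂)/2 = 18482 km.
At r₁ the circular-orbit speed is v₁ = √(μ/r₁) = 7.533 km/s.
On the transfer ellipse at r₁, v² = μ(2/r − 1/a) gives v_p = √[μ(2/r₁ − 1/a_t)] = 9.588 km/s.
First burn Δv₁ = |v_p − v₁| = 2.055 km/s.
At r₂, v₂ = √(μ/r₂) = 3.6487 km/s.
Transfer-orbit speed at r₂: v_a = √[μ(2/r₂ − 1/a_t)] = 2.2494 km/s.
Second burn Δv₂ = |v₂ − v_a| = 1.399 km/s.
Total Δv = Δv₁ + Δv₂ = 3.454 km/s.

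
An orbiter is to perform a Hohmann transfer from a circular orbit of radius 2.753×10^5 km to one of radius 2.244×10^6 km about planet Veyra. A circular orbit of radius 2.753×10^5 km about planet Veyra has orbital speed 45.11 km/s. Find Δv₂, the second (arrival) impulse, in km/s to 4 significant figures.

From the circular-orbit relation v² = μ/r at r = 2.753×10^5 km: μ = v²r = (45.11)² × 2.753×10^5 = 5.60211×10^8 km³/s².
Semi-major axis of the transfer orbit: a_t = (2.753×10^5 + 2.244×10^6)/2 = 1.25965×10^6 km.
Circular speed at r = 2.244×10^6 km: v_c = √(μ/r) = 15.8003 km/s.
Transfer-orbit speed at the same r (vis-viva, a = a_t): v_t = √[μ(2/r − 1/a_t)] = 7.38657 km/s.
Δv₂ = |v_t − v_c| = |7.38657 − 15.8003| = 8.414 km/s.

Δv₂ = 8.414 km/s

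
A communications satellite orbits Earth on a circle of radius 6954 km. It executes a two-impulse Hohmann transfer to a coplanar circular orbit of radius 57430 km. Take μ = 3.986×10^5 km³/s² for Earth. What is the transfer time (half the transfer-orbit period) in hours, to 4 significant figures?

t = 7.984 hours

Transfer-ellipse semi-major axis a_t = (r₁ + r₂)/2 = (6954 + 57430)/2 = 32192 km.
By Kepler's third law the transfer-orbit period is T = 2π√(a_t³/μ), so t = T/2 = 28741 s.
Converting: 28741 s ÷ 3600 s/hour = 7.984 hours.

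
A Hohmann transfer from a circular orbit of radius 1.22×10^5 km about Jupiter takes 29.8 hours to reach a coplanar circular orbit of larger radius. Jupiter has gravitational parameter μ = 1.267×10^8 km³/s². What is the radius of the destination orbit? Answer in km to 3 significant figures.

Transfer time t = 29.8 hours = 1.0728×10^5 s, and t = π√(a_t³/μ).
So a_t = (μ t²/π²)^(1/3) = (1.267×10^8 × (1.0728×10^5)² / π²)^(1/3) = 5.2865×10^5 km.
Since a_t = (r₁ + r₂)/2, r₂ = 2a_t − r₁ = 2×5.2865×10^5 − 1.220×10^5 = 9.353×10^5 km.

r₂ = 9.35×10^5 km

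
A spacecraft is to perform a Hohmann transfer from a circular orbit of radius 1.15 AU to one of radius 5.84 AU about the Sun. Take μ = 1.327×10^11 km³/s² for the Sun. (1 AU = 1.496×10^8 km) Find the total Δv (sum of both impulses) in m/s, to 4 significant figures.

Δv = 13380 m/s

In km: r₁ = 1.15 × 1.496×10^8 = 1.7204×10^8 km; r₂ = 5.84 × 1.496×10^8 = 8.73664×10^8 km.
Semi-major axis of the transfer orbit: a_t = (1.7204×10^8 + 8.73664×10^8)/2 = 5.22852×10^8 km.
Circular speed at r₁: v₁ = √(μ/r₁) = √(1.327×10^11/1.7204×10^8) = 27.773 km/s.
Transfer-orbit speed at r₁ (v² = μ(2/r − 1/a)): v_p = √[μ(2/r₁ − 1/a_t)] = 35.901 km/s.
First burn Δv₁ = |v_p − v₁| = 8.128 km/s.
At r₂, v₂ = √(μ/r₂) = 12.3243 km/s.
Transfer-orbit speed at r₂: v_a = √[μ(2/r₂ − 1/a_t)] = 7.06950 km/s.
Second burn Δv₂ = |v₂ − v_a| = 5.255 km/s.
Δv = Δv₁ + Δv₂ = 8.128 + 5.255 = 13.38 km/s.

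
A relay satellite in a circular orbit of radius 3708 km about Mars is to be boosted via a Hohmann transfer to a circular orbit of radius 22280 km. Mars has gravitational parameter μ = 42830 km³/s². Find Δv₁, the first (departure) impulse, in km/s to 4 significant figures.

Transfer-ellipse semi-major axis a_t = (r₁ + r₂)/2 = (3708 + 22280)/2 = 12994 km.
On the circular orbit at r = 3708 km, v_c = √(μ/r) = 3.3986 km/s.
Transfer-orbit speed at the same r (vis-viva, a = a_t): v_t = √[μ(2/r − 1/a_t)] = 4.4503 km/s.
Δv₁ = |v_t − v_c| = |4.4503 − 3.3986| = 1.052 km/s.

Δv₁ = 1.052 km/s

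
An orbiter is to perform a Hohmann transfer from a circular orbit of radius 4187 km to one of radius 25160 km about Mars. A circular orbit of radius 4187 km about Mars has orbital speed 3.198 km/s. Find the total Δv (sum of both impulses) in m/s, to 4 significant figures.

Δv = 1597 m/s

From the circular-orbit relation v² = μ/r at r = 4187 km: μ = v²r = (3.198)² × 4187 = 42821.3 km³/s².
Semi-major axis of the transfer orbit: a_t = (4187 + 25160)/2 = 14673.5 km.
Circular speed at r₁: v₁ = √(μ/r₁) = √(42821.3/4187) = 3.1980 km/s.
On the transfer ellipse at r₁, vis-viva equation gives v_p = √[μ(2/r₁ − 1/a_t)] = 4.1876 km/s.
First burn Δv₁ = |v_p − v₁| = 0.9896 km/s.
Circular speed at r₂: v₂ = √(μ/r₂) = 1.3046 km/s.
Transfer-orbit speed at r₂: v_a = √[μ(2/r₂ − 1/a_t)] = 0.69688 km/s.
Second burn Δv₂ = |v₂ − v_a| = 0.6077 km/s.
Total Δv = Δv₁ + Δv₂ = 1.597 km/s.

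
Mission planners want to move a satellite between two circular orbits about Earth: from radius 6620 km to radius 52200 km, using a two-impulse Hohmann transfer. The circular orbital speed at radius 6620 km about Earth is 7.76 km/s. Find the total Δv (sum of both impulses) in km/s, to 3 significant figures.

From the circular-orbit relation v² = μ/r at r = 6620 km: μ = v²r = (7.76)² × 6620 = 3.98641×10^5 km³/s².
Transfer-ellipse semi-major axis a_t = (r₁ + r₂)/2 = (6620 + 52200)/2 = 29410 km.
Circular speed at r₁: v₁ = √(μ/r₁) = √(3.98641×10^5/6620) = 7.76000 km/s.
Transfer-orbit speed at r₁ (vis-viva): v_p = √[μ(2/r₁ − 1/a_t)] = 10.3383 km/s.
First burn Δv₁ = |v_p − v₁| = 2.5783 km/s.
Circular speed at r₂: v₂ = √(μ/r₂) = 2.7635 km/s.
Transfer-orbit speed at r₂: v_a = √[μ(2/r₂ − 1/a_t)] = 1.3111 km/s.
Second burn Δv₂ = |v₂ − v_a| = 1.4524 km/s.
Δv = Δv₁ + Δv₂ = 2.5783 + 1.4524 = 4.031 km/s.

Δv = 4.03 km/s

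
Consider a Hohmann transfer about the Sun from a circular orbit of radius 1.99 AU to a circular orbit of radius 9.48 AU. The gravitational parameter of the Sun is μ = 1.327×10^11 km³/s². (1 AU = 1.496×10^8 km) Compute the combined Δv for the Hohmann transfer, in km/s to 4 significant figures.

In km: r₁ = 1.99 × 1.496×10^8 = 2.97704×10^8 km; r₂ = 9.48 × 1.496×10^8 = 1.418208×10^9 km.
Transfer-ellipse semi-major axis a_t = (r₁ + r₂)/2 = (2.97704×10^8 + 1.418208×10^9)/2 = 8.57956×10^8 km.
Circular speed at r₁: v₁ = √(μ/r₁) = √(1.327×10^11/2.97704×10^8) = 21.1127 km/s.
On the transfer ellipse at r₁, v² = μ(2/r − 1/a) gives v_p = √[μ(2/r₁ − 1/a_t)] = 27.1444 km/s.
First burn Δv₁ = |v_p − v₁| = 6.032 km/s.
At r₂, v₂ = √(μ/r₂) = 9.673 km/s.
Transfer-orbit speed at r₂: v_a = √[μ(2/r₂ − 1/a_t)] = 5.698 km/s.
Second burn Δv₂ = |v₂ − v_a| = 3.975 km/s.
Total Δv = Δv₁ + Δv₂ = 10.01 km/s.

Δv = 10.01 km/s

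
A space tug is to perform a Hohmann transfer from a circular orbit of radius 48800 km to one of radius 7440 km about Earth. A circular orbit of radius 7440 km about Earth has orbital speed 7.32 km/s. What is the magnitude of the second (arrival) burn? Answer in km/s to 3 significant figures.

From the circular-orbit relation v² = μ/r at r = 7440 km: μ = v²r = (7.32)² × 7440 = 3.98653×10^5 km³/s².
The Hohmann ellipse has a_t = (r₁ + r₂)/2 = 28120 km.
On the circular orbit at r = 7440 km, v_c = √(μ/r) = 7.320 km/s.
Transfer-orbit speed at the same r (vis-viva, a = a_t): v_t = √[μ(2/r − 1/a_t)] = 9.643 km/s.
Δv₂ = |v_t − v_c| = |9.643 − 7.320| = 2.323 km/s.

Δv₂ = 2.32 km/s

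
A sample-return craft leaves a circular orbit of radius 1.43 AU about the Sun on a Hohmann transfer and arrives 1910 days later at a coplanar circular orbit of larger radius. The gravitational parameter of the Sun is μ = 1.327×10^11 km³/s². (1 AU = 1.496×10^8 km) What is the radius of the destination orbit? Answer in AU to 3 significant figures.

In km: r₁ = 1.43 × 1.496×10^8 = 2.13928×10^8 km.
Transfer time t = 1910 days = 1.65024×10^8 s, and t = π√(a_t³/μ).
So a_t = (μ t²/π²)^(1/3) = (1.327×10^11 × (1.65024×10^8)² / π²)^(1/3) = 7.1541×10^8 km.
Since a_t = (r₁ + r₂)/2, r₂ = 2a_t − r₁ = 2×7.1541×10^8 − 2.13928×10^8 = 1.216892×10^9 km.
In AU: r₂ = 1.216892×10^9 / 1.496×10^8 = 8.13 AU.

r₂ = 8.13 AU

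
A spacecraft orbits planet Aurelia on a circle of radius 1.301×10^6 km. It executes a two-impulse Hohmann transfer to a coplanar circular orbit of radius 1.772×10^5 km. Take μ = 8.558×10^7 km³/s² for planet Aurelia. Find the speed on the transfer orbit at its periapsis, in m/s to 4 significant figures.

v = 29160 m/s

Semi-major axis of the transfer orbit: a_t = (1.301×10^6 + 1.772×10^5)/2 = 7.391×10^5 km.
The periapsis of the transfer ellipse is at r = 1.772×10^5 km.
From the vis-viva equation, v = √[μ(2/r − 1/a_t)] = 29.16 km/s.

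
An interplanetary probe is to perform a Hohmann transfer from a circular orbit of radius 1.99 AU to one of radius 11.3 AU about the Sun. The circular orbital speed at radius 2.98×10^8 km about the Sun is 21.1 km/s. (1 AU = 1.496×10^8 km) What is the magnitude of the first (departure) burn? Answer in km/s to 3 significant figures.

Δv₁ = 6.42 km/s

From the circular-orbit relation v² = μ/r at r = 2.98×10^8 km: μ = v²r = (21.1)² × 2.98×10^8 = 1.32673×10^11 km³/s².
In km: r₁ = 1.99 × 1.496×10^8 = 2.97704×10^8 km; r₂ = 11.3 × 1.496×10^8 = 1.69048×10^9 km.
Semi-major axis of the transfer orbit: a_t = (2.97704×10^8 + 1.69048×10^9)/2 = 9.94092×10^8 km.
On the circular orbit at r = 2.97704×10^8 km, v_c = √(μ/r) = 21.11049 km/s.
Vis-viva on the transfer ellipse at r = 2.97704×10^8 km gives v_t = √[μ(2/r − 1/a_t)] = 27.52897 km/s.
Δv₁ = |v_t − v_c| = |27.52897 − 21.11049| = 6.418 km/s.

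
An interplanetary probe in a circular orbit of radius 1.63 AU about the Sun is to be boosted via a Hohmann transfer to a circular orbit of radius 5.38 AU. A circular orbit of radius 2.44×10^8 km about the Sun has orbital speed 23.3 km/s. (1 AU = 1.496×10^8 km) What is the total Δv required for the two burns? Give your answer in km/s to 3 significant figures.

Δv = 9.65 km/s

From the circular-orbit relation v² = μ/r at r = 2.44×10^8 km: μ = v²r = (23.3)² × 2.44×10^8 = 1.32465×10^11 km³/s².
In km: r₁ = 1.63 × 1.496×10^8 = 2.43848×10^8 km; r₂ = 5.38 × 1.496×10^8 = 8.04848×10^8 km.
Semi-major axis of the transfer orbit: a_t = (2.43848×10^8 + 8.04848×10^8)/2 = 5.24348×10^8 km.
At r₁ the circular-orbit speed is v₁ = √(μ/r₁) = 23.307 km/s.
On the transfer ellipse at r₁, vis-viva gives v_p = √[μ(2/r₁ − 1/a_t)] = 28.876 km/s.
First burn Δv₁ = |v_p − v₁| = 5.569 km/s.
At r₂, v₂ = √(μ/r₂) = 12.829 km/s.
Transfer-orbit speed at r₂: v_a = √[μ(2/r₂ − 1/a_t)] = 8.7487 km/s.
Second burn Δv₂ = |v₂ − v_a| = 4.080 km/s.
Total Δv = Δv₁ + Δv₂ = 9.649 km/s.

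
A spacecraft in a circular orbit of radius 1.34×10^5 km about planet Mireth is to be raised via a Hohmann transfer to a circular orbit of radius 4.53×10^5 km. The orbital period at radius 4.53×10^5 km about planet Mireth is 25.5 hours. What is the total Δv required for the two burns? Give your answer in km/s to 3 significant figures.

Δv = 23.9 km/s

From Kepler's third law T² = 4π²r³/μ at r = 4.53×10^5 km, T = 25.5 hours = 25.5 × 3600 s = 91800 s: μ = 4π²r³/T² = 4.35481×10^8 km³/s².
Transfer-ellipse semi-major axis a_t = (r₁ + r₂)/2 = (1.340×10^5 + 4.530×10^5)/2 = 2.935×10^5 km.
Circular speed at r₁: v₁ = √(μ/r₁) = √(4.35481×10^8/1.340×10^5) = 57.0075 km/s.
On the transfer ellipse at r₁, vis-viva equation gives v_p = √[μ(2/r₁ − 1/a_t)] = 70.8235 km/s.
First burn Δv₁ = |v_p − v₁| = 13.816 km/s.
At r₂, v₂ = √(μ/r₂) = 31.005 km/s.
Transfer-orbit speed at r₂: v_a = √[μ(2/r₂ − 1/a_t)] = 20.950 km/s.
Second burn Δv₂ = |v₂ − v_a| = 10.055 km/s.
Δv = Δv₁ + Δv₂ = 13.816 + 10.055 = 23.87 km/s.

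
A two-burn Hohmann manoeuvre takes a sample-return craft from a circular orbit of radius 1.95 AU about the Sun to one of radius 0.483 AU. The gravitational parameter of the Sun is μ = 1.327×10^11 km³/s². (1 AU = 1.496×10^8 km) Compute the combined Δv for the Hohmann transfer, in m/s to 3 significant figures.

In km: r₁ = 1.95 × 1.496×10^8 = 2.9172×10^8 km; r₂ = 0.483 × 1.496×10^8 = 7.22568×10^7 km.
Semi-major axis of the transfer orbit: a_t = (2.9172×10^8 + 7.22568×10^7)/2 = 1.819884×10^8 km.
Circular speed at r₁: v₁ = √(μ/r₁) = √(1.327×10^11/2.9172×10^8) = 21.328 km/s.
Transfer-orbit speed at r₁ (vis-viva): v_a = √[μ(2/r₁ − 1/a_t)] = 13.439 km/s.
First burn Δv₁ = |v_a − v₁| = 7.889 km/s.
Circular speed at r₂: v₂ = √(μ/r₂) = 42.854 km/s.
Transfer-orbit speed at r₂: v_p = √[μ(2/r₂ − 1/a_t)] = 54.257 km/s.
Second burn Δv₂ = |v₂ − v_p| = 11.40 km/s.
Δv = Δv₁ + Δv₂ = 7.889 + 11.40 = 19.29 km/s.

Δv = 19300 m/s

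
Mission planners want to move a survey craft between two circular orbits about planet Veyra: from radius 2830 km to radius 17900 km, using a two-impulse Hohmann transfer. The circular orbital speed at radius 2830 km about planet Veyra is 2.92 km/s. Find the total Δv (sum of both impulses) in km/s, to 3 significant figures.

Δv = 1.47 km/s

From the circular-orbit relation v² = μ/r at r = 2830 km: μ = v²r = (2.92)² × 2830 = 24129.7 km³/s².
The Hohmann ellipse has a_t = (r₁ + r₂)/2 = 10365 km.
At r₁ the circular-orbit speed is v₁ = √(μ/r₁) = 2.9200 km/s.
Transfer-orbit speed at r₁ (vis-viva equation): v_p = √[μ(2/r₁ − 1/a_t)] = 3.8373 km/s.
First burn Δv₁ = |v_p − v₁| = 0.9173 km/s.
Circular speed at r₂: v₂ = √(μ/r₂) = 1.16105 km/s.
Transfer-orbit speed at r₂: v_a = √[μ(2/r₂ − 1/a_t)] = 0.606678 km/s.
Second burn Δv₂ = |v₂ − v_a| = 0.5544 km/s.
Δv = Δv₁ + Δv₂ = 0.9173 + 0.5544 = 1.472 km/s.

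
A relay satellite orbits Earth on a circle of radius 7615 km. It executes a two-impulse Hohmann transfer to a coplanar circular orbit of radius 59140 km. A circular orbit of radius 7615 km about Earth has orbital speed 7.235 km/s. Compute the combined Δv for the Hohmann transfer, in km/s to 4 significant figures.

Δv = 3.752 km/s

From the circular-orbit relation v² = μ/r at r = 7615 km: μ = v²r = (7.235)² × 7615 = 3.98609×10^5 km³/s².
Transfer-ellipse semi-major axis a_t = (r₁ + r₂)/2 = (7615 + 59140)/2 = 33377.5 km.
Circular speed at r₁: v₁ = √(μ/r₁) = √(3.98609×10^5/7615) = 7.235 km/s.
On the transfer ellipse at r₁, v² = μ(2/r − 1/a) gives v_p = √[μ(2/r₁ − 1/a_t)] = 9.631 km/s.
First burn Δv₁ = |v_p − v₁| = 2.396 km/s.
At r₂, v₂ = √(μ/r₂) = 2.596 km/s.
Transfer-orbit speed at r₂: v_a = √[μ(2/r₂ − 1/a_t)] = 1.240 km/s.
Second burn Δv₂ = |v₂ − v_a| = 1.356 km/s.
Δv = Δv₁ + Δv₂ = 2.396 + 1.356 = 3.752 km/s.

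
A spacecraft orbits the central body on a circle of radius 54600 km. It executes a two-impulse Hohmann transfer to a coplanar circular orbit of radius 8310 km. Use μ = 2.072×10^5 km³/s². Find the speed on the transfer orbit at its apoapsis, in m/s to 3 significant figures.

Semi-major axis of the transfer orbit: a_t = (54600 + 8310)/2 = 31455 km.
The apoapsis of the transfer ellipse is at r = 54600 km.
Applying v² = μ(2/r − 1/a_t): v = 1.001 km/s.

v = 1000 m/s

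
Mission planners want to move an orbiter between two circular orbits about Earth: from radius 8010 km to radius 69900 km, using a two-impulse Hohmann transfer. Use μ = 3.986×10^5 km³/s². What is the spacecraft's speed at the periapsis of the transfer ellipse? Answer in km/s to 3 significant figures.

v = 9.45 km/s

Semi-major axis of the transfer orbit: a_t = (8010 + 69900)/2 = 38955 km.
The periapsis of the transfer ellipse is at r = 8010 km.
From the vis-viva equation, v = √[μ(2/r − 1/a_t)] = 9.450 km/s.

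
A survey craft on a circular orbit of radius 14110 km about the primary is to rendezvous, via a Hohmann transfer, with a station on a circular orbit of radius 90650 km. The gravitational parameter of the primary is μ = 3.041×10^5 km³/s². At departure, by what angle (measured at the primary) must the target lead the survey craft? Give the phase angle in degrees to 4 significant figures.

φ = 100.9°

Semi-major axis of the transfer orbit: a_t = (14110 + 90650)/2 = 52380 km.
The half-period of the transfer ellipse is t = π√(a_t³/μ) = 68295 s.
Target angular speed ω₂ = √(μ/r₂³) = 2.0205×10^-5 rad/s.
Angle swept by the target during transfer: ω₂·t = 1.3799 rad = 79.06°.
Arrival is 180° from departure on the ellipse, so φ = 180° − 79.06° = 100.9°.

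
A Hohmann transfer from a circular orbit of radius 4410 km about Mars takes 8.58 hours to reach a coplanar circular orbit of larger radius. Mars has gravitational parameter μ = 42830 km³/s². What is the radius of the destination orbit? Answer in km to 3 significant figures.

r₂ = 27700 km

Transfer time t = 8.58 hours = 30888 s, and t = π√(a_t³/μ).
So a_t = (μ t²/π²)^(1/3) = (42830 × (30888)² / π²)^(1/3) = 16057 km.
Since a_t = (r₁ + r₂)/2, r₂ = 2a_t − r₁ = 2×16057 − 4410 = 27704 km.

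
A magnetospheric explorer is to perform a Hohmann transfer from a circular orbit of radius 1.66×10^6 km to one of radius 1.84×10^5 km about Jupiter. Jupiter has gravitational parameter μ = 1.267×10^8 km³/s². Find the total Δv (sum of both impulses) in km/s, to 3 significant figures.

Transfer-ellipse semi-major axis a_t = (r₁ + r₂)/2 = (1.660×10^6 + 1.840×10^5)/2 = 9.220×10^5 km.
Circular speed at r₁: v₁ = √(μ/r₁) = √(1.267×10^8/1.660×10^6) = 8.7364 km/s.
On the transfer ellipse at r₁, vis-viva gives v_a = √[μ(2/r₁ − 1/a_t)] = 3.9028 km/s.
First burn Δv₁ = |v_a − v₁| = 4.834 km/s.
At r₂, v₂ = √(μ/r₂) = 26.241 km/s.
Transfer-orbit speed at r₂: v_p = √[μ(2/r₂ − 1/a_t)] = 35.210 km/s.
Second burn Δv₂ = |v₂ − v_p| = 8.969 km/s.
Δv = Δv₁ + Δv₂ = 4.834 + 8.969 = 13.80 km/s.

Δv = 13.8 km/s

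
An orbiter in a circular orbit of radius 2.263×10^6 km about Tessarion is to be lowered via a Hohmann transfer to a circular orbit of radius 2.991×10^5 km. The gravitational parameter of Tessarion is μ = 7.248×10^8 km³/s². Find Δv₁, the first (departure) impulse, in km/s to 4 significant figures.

Δv₁ = 9.249 km/s

The Hohmann ellipse has a_t = (r₁ + r₂)/2 = 1.28105×10^6 km.
On the circular orbit at r = 2.263×10^6 km, v_c = √(μ/r) = 17.8964 km/s.
Vis-viva on the transfer ellipse at r = 2.263×10^6 km gives v_t = √[μ(2/r − 1/a_t)] = 8.64753 km/s.
Δv₁ = |v_t − v_c| = |8.64753 − 17.8964| = 9.249 km/s.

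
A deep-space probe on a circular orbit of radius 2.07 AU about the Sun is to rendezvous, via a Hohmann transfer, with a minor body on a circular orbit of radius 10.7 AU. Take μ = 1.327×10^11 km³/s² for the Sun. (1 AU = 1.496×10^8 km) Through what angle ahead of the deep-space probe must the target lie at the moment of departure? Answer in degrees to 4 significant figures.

φ = 97.03°

In km: r₁ = 2.07 × 1.496×10^8 = 3.09672×10^8 km; r₂ = 10.7 × 1.496×10^8 = 1.60072×10^9 km.
Semi-major axis of the transfer orbit: a_t = (3.09672×10^8 + 1.60072×10^9)/2 = 9.55196×10^8 km.
The half-period of the transfer ellipse is t = π√(a_t³/μ) = 2.546×10^8 s.
The target's mean motion on its circular orbit is ω₂ = √(μ/r₂³) = 5.688×10^-9 rad/s.
Angle swept by the target during transfer: ω₂·t = 1.44816 rad = 82.97°.
Arrival is 180° from departure on the ellipse, so φ = 180° − 82.97° = 97.03°.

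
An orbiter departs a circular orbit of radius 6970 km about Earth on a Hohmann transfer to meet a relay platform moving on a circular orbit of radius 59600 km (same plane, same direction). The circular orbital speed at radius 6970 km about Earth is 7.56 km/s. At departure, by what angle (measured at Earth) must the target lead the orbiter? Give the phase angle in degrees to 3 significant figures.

From the circular-orbit relation v² = μ/r at r = 6970 km: μ = v²r = (7.56)² × 6970 = 3.98361×10^5 km³/s².
The Hohmann ellipse has a_t = (r₁ + r₂)/2 = 33285 km.
The half-period of the transfer ellipse is t = π√(a_t³/μ) = 30226.3 s.
The target's mean motion on its circular orbit is ω₂ = √(μ/r₂³) = 4.33779×10^-5 rad/s.
Angle swept by the target during transfer: ω₂·t = 1.31115 rad = 75.12°.
Arrival is 180° from departure on the ellipse, so φ = 180° − 75.12° = 105°.

φ = 105°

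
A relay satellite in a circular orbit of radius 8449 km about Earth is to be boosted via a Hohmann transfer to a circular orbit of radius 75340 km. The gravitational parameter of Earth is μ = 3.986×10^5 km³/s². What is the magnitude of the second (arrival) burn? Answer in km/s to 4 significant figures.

The Hohmann ellipse has a_t = (r₁ + r₂)/2 = 41894.5 km.
On the circular orbit at r = 75340 km, v_c = √(μ/r) = 2.300 km/s.
Transfer-orbit speed at the same r (vis-viva, a = a_t): v_t = √[μ(2/r − 1/a_t)] = 1.033 km/s.
Δv₂ = |v_t − v_c| = |1.033 − 2.300| = 1.267 km/s.

Δv₂ = 1.267 km/s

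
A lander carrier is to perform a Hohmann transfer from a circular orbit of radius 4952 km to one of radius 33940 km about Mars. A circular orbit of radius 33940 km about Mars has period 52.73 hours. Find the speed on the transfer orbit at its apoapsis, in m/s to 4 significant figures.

From Kepler's third law T² = 4π²r³/μ at r = 33940 km, T = 52.73 hours = 52.73 × 3600 s = 1.89828×10^5 s: μ = 4π²r³/T² = 42832.6 km³/s².
The Hohmann ellipse has a_t = (r₁ + r₂)/2 = 19446 km.
The apoapsis of the transfer ellipse is at r = 33940 km.
Vis-viva: v = √[μ(2/r − 1/a_t)] = √[42832.6 × (2/33940 − 1/19446)] = 0.5669 km/s.

v = 566.9 m/s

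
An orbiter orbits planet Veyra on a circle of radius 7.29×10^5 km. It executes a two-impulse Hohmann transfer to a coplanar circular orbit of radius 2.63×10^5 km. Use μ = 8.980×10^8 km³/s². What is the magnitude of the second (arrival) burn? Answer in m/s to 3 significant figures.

The Hohmann ellipse has a_t = (r₁ + r₂)/2 = 4.960×10^5 km.
Circular speed at r = 2.630×10^5 km: v_c = √(μ/r) = 58.43 km/s.
Transfer-orbit speed at the same r (vis-viva, a = a_t): v_t = √[μ(2/r − 1/a_t)] = 70.84 km/s.
Δv₂ = |v_t − v_c| = |70.84 − 58.43| = 12.41 km/s.

Δv₂ = 12400 m/s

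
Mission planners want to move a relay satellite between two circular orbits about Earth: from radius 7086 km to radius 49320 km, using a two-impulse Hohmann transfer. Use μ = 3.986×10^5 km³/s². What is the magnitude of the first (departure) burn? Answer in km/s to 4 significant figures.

Δv₁ = 2.418 km/s

Transfer-ellipse semi-major axis a_t = (r₁ + r₂)/2 = (7086 + 49320)/2 = 28203 km.
On the circular orbit at r = 7086 km, v_c = √(μ/r) = 7.500 km/s.
Transfer-orbit speed at the same r (vis-viva, a = a_t): v_t = √[μ(2/r − 1/a_t)] = 9.918 km/s.
Δv₁ = |v_t − v_c| = |9.918 − 7.500| = 2.418 km/s.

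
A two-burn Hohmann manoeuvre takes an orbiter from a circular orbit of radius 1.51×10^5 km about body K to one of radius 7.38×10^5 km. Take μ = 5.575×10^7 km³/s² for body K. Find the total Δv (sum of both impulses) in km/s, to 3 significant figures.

Δv = 9.17 km/s

Semi-major axis of the transfer orbit: a_t = (1.510×10^5 + 7.380×10^5)/2 = 4.445×10^5 km.
At r₁ the circular-orbit speed is v₁ = √(μ/r₁) = 19.215 km/s.
Transfer-orbit speed at r₁ (vis-viva): v_p = √[μ(2/r₁ − 1/a_t)] = 24.759 km/s.
First burn Δv₁ = |v_p − v₁| = 5.544 km/s.
At r₂, v₂ = √(μ/r₂) = 8.6915 km/s.
Transfer-orbit speed at r₂: v_a = √[μ(2/r₂ − 1/a_t)] = 5.0658 km/s.
Second burn Δv₂ = |v₂ − v_a| = 3.626 km/s.
Δv = Δv₁ + Δv₂ = 5.544 + 3.626 = 9.170 km/s.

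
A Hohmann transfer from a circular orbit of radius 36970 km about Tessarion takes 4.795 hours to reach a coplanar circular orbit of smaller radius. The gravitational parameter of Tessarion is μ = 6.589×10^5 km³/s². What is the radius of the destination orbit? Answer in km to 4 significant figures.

r₂ = 17220 km

Transfer time t = 4.795 hours = 17262 s, and t = π√(a_t³/μ).
So a_t = (μ t²/π²)^(1/3) = (6.589×10^5 × (17262)² / π²)^(1/3) = 27096 km.
Since a_t = (r₁ + r₂)/2, r₂ = 2a_t − r₁ = 2×27096 − 36970 = 17222 km.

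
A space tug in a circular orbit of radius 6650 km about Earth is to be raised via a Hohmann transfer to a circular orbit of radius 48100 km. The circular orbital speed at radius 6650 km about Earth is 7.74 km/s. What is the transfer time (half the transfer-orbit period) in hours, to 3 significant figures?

t = 6.26 hours

From the circular-orbit relation v² = μ/r at r = 6650 km: μ = v²r = (7.74)² × 6650 = 3.98386×10^5 km³/s².
Semi-major axis of the transfer orbit: a_t = (6650 + 48100)/2 = 27375 km.
Transfer time t = π√(a_t³/μ) = π√((27375)³ / 3.98386×10^5) = 22540 s.
Converting: 22540 s ÷ 3600 s/hour = 6.26 hours.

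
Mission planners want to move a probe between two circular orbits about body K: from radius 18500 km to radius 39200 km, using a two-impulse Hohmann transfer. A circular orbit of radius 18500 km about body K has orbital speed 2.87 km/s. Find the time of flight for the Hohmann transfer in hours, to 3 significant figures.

From the circular-orbit relation v² = μ/r at r = 18500 km: μ = v²r = (2.87)² × 18500 = 1.52383×10^5 km³/s².
Semi-major axis of the transfer orbit: a_t = (18500 + 39200)/2 = 28850 km.
Transfer time t = π√(a_t³/μ) = π√((28850)³ / 1.52383×10^5) = 39440 s.
Converting: 39440 s ÷ 3600 s/hour = 11.0 hours.

t = 11.0 hours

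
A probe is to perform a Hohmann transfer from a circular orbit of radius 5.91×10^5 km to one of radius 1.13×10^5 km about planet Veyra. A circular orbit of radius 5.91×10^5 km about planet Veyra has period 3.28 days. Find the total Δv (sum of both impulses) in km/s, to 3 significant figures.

Δv = 14.5 km/s

From Kepler's third law T² = 4π²r³/μ at r = 5.91×10^5 km, T = 3.28 days = 3.28 × 86400 s = 2.83392×10^5 s: μ = 4π²r³/T² = 1.01472×10^8 km³/s².
Transfer-ellipse semi-major axis a_t = (r₁ + r₂)/2 = (5.910×10^5 + 1.130×10^5)/2 = 3.520×10^5 km.
Circular speed at r₁: v₁ = √(μ/r₁) = √(1.01472×10^8/5.910×10^5) = 13.103 km/s.
On the transfer ellipse at r₁, v² = μ(2/r − 1/a) gives v_a = √[μ(2/r₁ − 1/a_t)] = 7.4242 km/s.
First burn Δv₁ = |v_a − v₁| = 5.679 km/s.
Circular speed at r₂: v₂ = √(μ/r₂) = 29.966 km/s.
Transfer-orbit speed at r₂: v_p = √[μ(2/r₂ − 1/a_t)] = 38.829 km/s.
Second burn Δv₂ = |v₂ − v_p| = 8.863 km/s.
Δv = Δv₁ + Δv₂ = 5.679 + 8.863 = 14.54 km/s.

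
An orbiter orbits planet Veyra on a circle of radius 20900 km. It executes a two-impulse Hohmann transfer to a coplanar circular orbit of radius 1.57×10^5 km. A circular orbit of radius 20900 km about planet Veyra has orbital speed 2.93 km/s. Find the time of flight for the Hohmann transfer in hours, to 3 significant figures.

From the circular-orbit relation v² = μ/r at r = 20900 km: μ = v²r = (2.93)² × 20900 = 1.79424×10^5 km³/s².
The Hohmann ellipse has a_t = (r₁ + r₂)/2 = 88950 km.
Half the transfer-orbit period gives t = π√(a_t³/μ) = 1.968×10^5 s.
Converting: 1.968×10^5 s ÷ 3600 s/hour = 54.7 hours.

t = 54.7 hours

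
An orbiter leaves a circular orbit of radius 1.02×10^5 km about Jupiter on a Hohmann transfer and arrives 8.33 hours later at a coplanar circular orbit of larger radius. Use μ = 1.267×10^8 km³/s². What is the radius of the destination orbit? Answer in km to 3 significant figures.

Transfer time t = 8.33 hours = 29988 s, and t = π√(a_t³/μ).
So a_t = (μ t²/π²)^(1/3) = (1.267×10^8 × (29988)² / π²)^(1/3) = 2.2601×10^5 km.
Since a_t = (r₁ + r₂)/2, r₂ = 2a_t − r₁ = 2×2.2601×10^5 − 1.020×10^5 = 3.5002×10^5 km.

r₂ = 3.50×10^5 km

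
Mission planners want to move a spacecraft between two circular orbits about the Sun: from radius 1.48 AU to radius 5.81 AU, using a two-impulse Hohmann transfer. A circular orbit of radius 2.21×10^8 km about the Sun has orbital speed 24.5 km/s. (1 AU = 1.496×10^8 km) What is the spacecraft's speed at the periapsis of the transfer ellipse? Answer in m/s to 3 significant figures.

From the circular-orbit relation v² = μ/r at r = 2.21×10^8 km: μ = v²r = (24.5)² × 2.21×10^8 = 1.32655×10^11 km³/s².
In km: r₁ = 1.48 × 1.496×10^8 = 2.21408×10^8 km; r₂ = 5.81 × 1.496×10^8 = 8.69176×10^8 km.
Transfer-ellipse semi-major axis a_t = (r₁ + r₂)/2 = (2.21408×10^8 + 8.69176×10^8)/2 = 5.45292×10^8 km.
At periapsis, r = 2.21408×10^8 km.
Applying v² = μ(2/r − 1/a_t): v = 30.90 km/s.

v = 30900 m/s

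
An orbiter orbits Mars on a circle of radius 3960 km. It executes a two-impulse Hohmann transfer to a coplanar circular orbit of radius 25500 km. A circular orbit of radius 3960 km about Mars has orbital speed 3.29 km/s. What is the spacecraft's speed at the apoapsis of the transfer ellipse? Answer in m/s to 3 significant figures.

From the circular-orbit relation v² = μ/r at r = 3960 km: μ = v²r = (3.29)² × 3960 = 42863.4 km³/s².
The Hohmann ellipse has a_t = (r₁ + r₂)/2 = 14730 km.
The apoapsis of the transfer ellipse is at r = 25500 km.
Applying v² = μ(2/r − 1/a_t): v = 0.6722 km/s.

v = 672 m/s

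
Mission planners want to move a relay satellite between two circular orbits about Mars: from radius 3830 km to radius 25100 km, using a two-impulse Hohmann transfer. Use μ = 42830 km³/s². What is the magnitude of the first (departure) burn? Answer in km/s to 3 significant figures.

Transfer-ellipse semi-major axis a_t = (r₁ + r₂)/2 = (3830 + 25100)/2 = 14465 km.
On the circular orbit at r = 3830 km, v_c = √(μ/r) = 3.344 km/s.
Vis-viva on the transfer ellipse at r = 3830 km gives v_t = √[μ(2/r − 1/a_t)] = 4.405 km/s.
Δv₁ = |v_t − v_c| = |4.405 − 3.344| = 1.061 km/s.

Δv₁ = 1.06 km/s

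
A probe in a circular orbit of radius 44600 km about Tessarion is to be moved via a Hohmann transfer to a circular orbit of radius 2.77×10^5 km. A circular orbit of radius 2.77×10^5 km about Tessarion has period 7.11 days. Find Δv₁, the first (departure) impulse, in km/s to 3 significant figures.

From Kepler's third law T² = 4π²r³/μ at r = 2.77×10^5 km, T = 7.11 days = 7.11 × 86400 s = 6.14304×10^5 s: μ = 4π²r³/T² = 2.22348×10^6 km³/s².
The Hohmann ellipse has a_t = (r₁ + r₂)/2 = 1.608×10^5 km.
On the circular orbit at r = 44600 km, v_c = √(μ/r) = 7.061 km/s.
Vis-viva on the transfer ellipse at r = 44600 km gives v_t = √[μ(2/r − 1/a_t)] = 9.267 km/s.
Δv₁ = |v_t − v_c| = |9.267 − 7.061| = 2.206 km/s.

Δv₁ = 2.21 km/s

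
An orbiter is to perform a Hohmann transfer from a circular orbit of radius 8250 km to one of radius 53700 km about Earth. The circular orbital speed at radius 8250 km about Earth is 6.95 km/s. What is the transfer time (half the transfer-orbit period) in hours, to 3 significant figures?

From the circular-orbit relation v² = μ/r at r = 8250 km: μ = v²r = (6.95)² × 8250 = 3.98496×10^5 km³/s².
Transfer-ellipse semi-major axis a_t = (r₁ + r₂)/2 = (8250 + 53700)/2 = 30975 km.
Half the transfer-orbit period gives t = π√(a_t³/μ) = 27130 s.
Converting: 27130 s ÷ 3600 s/hour = 7.54 hours.

t = 7.54 hours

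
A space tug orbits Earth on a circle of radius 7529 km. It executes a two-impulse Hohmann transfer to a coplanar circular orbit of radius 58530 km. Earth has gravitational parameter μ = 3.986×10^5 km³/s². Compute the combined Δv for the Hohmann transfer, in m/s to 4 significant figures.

Δv = 3773 m/s

Semi-major axis of the transfer orbit: a_t = (7529 + 58530)/2 = 33029.5 km.
At r₁ the circular-orbit speed is v₁ = √(μ/r₁) = 7.27612 km/s.
Transfer-orbit speed at r₁ (v² = μ(2/r − 1/a)): v_p = √[μ(2/r₁ − 1/a_t)] = 9.68586 km/s.
First burn Δv₁ = |v_p − v₁| = 2.4097 km/s.
At r₂, v₂ = √(μ/r₂) = 2.6096 km/s.
Transfer-orbit speed at r₂: v_a = √[μ(2/r₂ − 1/a_t)] = 1.2459 km/s.
Second burn Δv₂ = |v₂ − v_a| = 1.3637 km/s.
Total Δv = Δv₁ + Δv₂ = 3.773 km/s.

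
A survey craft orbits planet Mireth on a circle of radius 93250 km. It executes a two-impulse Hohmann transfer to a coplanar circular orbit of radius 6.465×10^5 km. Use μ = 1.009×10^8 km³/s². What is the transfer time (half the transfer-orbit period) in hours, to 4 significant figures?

t = 19.54 hours

Transfer-ellipse semi-major axis a_t = (r₁ + r₂)/2 = (93250 + 6.465×10^5)/2 = 3.69875×10^5 km.
Half the transfer-orbit period gives t = π√(a_t³/μ) = 70350 s.
Converting: 70350 s ÷ 3600 s/hour = 19.54 hours.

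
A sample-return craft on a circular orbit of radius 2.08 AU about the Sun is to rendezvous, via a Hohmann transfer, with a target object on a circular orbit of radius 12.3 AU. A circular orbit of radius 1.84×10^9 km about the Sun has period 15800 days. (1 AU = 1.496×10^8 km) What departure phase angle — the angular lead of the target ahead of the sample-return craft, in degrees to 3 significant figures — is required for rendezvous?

From Kepler's third law T² = 4π²r³/μ at r = 1.84×10^9 km, T = 15800 days = 15800 × 86400 s = 1.36512×10^9 s: μ = 4π²r³/T² = 1.31969×10^11 km³/s².
In km: r₁ = 2.08 × 1.496×10^8 = 3.11168×10^8 km; r₂ = 12.3 × 1.496×10^8 = 1.84008×10^9 km.
The Hohmann ellipse has a_t = (r₁ + r₂)/2 = 1.075624×10^9 km.
The half-period of the transfer ellipse is t = π√(a_t³/μ) = 3.05074×10^8 s.
Target angular speed ω₂ = √(μ/r₂³) = 4.60236×10^-9 rad/s.
Angle swept by the target during transfer: ω₂·t = 1.40406 rad = 80.447°.
Arrival is 180° from departure on the ellipse, so φ = 180° − 80.447° = 99.6°.

φ = 99.6°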